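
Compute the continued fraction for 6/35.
[0; 5, 1, 5]

Euclidean algorithm steps:
6 = 0 × 35 + 6
35 = 5 × 6 + 5
6 = 1 × 5 + 1
5 = 5 × 1 + 0
Continued fraction: [0; 5, 1, 5]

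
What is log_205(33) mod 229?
226

Baby-step giant-step with step n = ⌈√229⌉ = 16.
Baby steps 205^j mod 229 (j:value) for j=0..15: 0:1, 1:205, 2:118, 3:145, 4:184, 5:164, 6:186, 7:116, 8:193, 9:177, 10:103, 11:47, 12:17, 13:50, 14:174, 15:175.
Giant-step multiplier: 205^(-16) ≡ 205^(228-16) = 205^212 ≡ 91 (mod 229).
Giant steps γ_i = 33·91^i mod 229: γ_0=33, γ_1=26, γ_2=76, γ_3=46, γ_4=64, γ_5=99, γ_6=78, γ_7=228, γ_8=138, γ_9=192, γ_10=68, γ_11=5, γ_12=226, γ_13=185, γ_14=118 (in table at j=2).
x = i·n + j = 14·16 + 2 = 226.
Check: 205^226 ≡ 33 (mod 229).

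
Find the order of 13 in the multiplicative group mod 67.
66

67 is prime, so ord(13) divides φ(67) = 66.
Divisors of 66: 1, 2, 3, 6, 11, 22, 33, 66.
Repeated squaring: 13^1 ≡ 13, 13^2 ≡ 35, 13^4 ≡ 19, 13^8 ≡ 26, 13^16 ≡ 6, 13^32 ≡ 36, 13^64 ≡ 23 (mod 67).
Test 13^d mod 67 for each divisor d in increasing order:
13^1 ≡ 13
13^2 ≡ 35
13^3 = 13^2·13^1 ≡ 53
13^6 = 13^4·13^2 ≡ 62
13^11 = 13^8·13^2·13^1 ≡ 38
13^22 = 13^16·13^4·13^2 ≡ 37
13^33 = 13^32·13^1 ≡ 66
13^66 = 13^64·13^2 ≡ 1  ← first divisor giving 1
The order is 66.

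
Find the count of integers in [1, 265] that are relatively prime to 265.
208

265 = 5 × 53
φ(n) = n × ∏(1 - 1/p) for each prime p dividing n
φ(265) = 265 × (1 - 1/5) × (1 - 1/53) = 208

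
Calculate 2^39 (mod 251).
182

Repeated squaring. Binary of 39 = 100111.
2^1 ≡ 2 (mod 251); 2^2 ≡ 4 (mod 251); 2^4 ≡ 16 (mod 251); 2^8 ≡ 5 (mod 251); 2^16 ≡ 25 (mod 251); 2^32 ≡ 123 (mod 251)
2^39 = 2^1 × 2^2 × 2^4 × 2^32 ≡ 182 (mod 251)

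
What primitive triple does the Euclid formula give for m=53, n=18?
(2485, 1908, 3133)

Euclid's formula: a = m² - n², b = 2mn, c = m² + n²
m = 53, n = 18
a = 53² - 18² = 2809 - 324 = 2485
b = 2 × 53 × 18 = 1908
c = 53² + 18² = 2809 + 324 = 3133
Verification: 2485² + 1908² = 6175225 + 3640464 = 9815689 = 3133² ✓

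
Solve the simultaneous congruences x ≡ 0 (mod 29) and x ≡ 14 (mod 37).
754

Using Chinese Remainder Theorem:
M = 29 × 37 = 1073
M1 = 37, M2 = 29
y1 = 37^(-1) mod 29 = 11
y2 = 29^(-1) mod 37 = 23
x = (0×37×11 + 14×29×23) mod 1073 = 754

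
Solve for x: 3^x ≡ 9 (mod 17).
2

Baby-step giant-step with step n = ⌈√17⌉ = 5.
Baby steps 3^j mod 17 (j:value) for j=0..4: 0:1, 1:3, 2:9, 3:10, 4:13.
h = 9 is already in the table at j=2, so x = 2.
Check: 3^2 ≡ 9 (mod 17).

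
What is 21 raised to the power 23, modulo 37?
4

Repeated squaring. Binary of 23 = 10111.
21^1 ≡ 21 (mod 37); 21^2 ≡ 34 (mod 37); 21^4 ≡ 9 (mod 37); 21^8 ≡ 7 (mod 37); 21^16 ≡ 12 (mod 37)
21^23 = 21^1 × 21^2 × 21^4 × 21^16 ≡ 4 (mod 37)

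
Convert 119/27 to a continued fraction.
[4; 2, 2, 5]

Euclidean algorithm steps:
119 = 4 × 27 + 11
27 = 2 × 11 + 5
11 = 2 × 5 + 1
5 = 5 × 1 + 0
Continued fraction: [4; 2, 2, 5]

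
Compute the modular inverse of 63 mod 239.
129

gcd(63, 239) = 1, so the inverse exists.
Extended Euclidean algorithm on (239, 63):
239 = 3 × 63 + 50  ⟹  50 = (1)·239 + (-3)·63
63 = 1 × 50 + 13  ⟹  13 = (-1)·239 + (4)·63
50 = 3 × 13 + 11  ⟹  11 = (4)·239 + (-15)·63
13 = 1 × 11 + 2  ⟹  2 = (-5)·239 + (19)·63
11 = 5 × 2 + 1  ⟹  1 = (29)·239 + (-110)·63
So (-110)·63 ≡ 1 (mod 239), i.e. 63^(-1) ≡ -110 ≡ 129 (mod 239).
Check: 63 × 129 = 8127 ≡ 1 (mod 239)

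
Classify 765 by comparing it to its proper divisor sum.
deficient

Proper divisors of 765: sum = 1 + 3 + 5 + 9 + 15 + 17 + 45 + 51 + 85 + 153 + 255 = 639
Since 639 < 765, 765 is deficient.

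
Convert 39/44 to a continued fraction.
[0; 1, 7, 1, 4]

Euclidean algorithm steps:
39 = 0 × 44 + 39
44 = 1 × 39 + 5
39 = 7 × 5 + 4
5 = 1 × 4 + 1
4 = 4 × 1 + 0
Continued fraction: [0; 1, 7, 1, 4]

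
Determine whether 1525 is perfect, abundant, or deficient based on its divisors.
deficient

Proper divisors of 1525: sum = 1 + 5 + 25 + 61 + 305 = 397
Since 397 < 1525, 1525 is deficient.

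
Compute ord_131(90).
130

131 is prime, so ord(90) divides φ(131) = 130.
Divisors of 130: 1, 2, 5, 10, 13, 26, 65, 130.
Repeated squaring: 90^1 ≡ 90, 90^2 ≡ 109, 90^4 ≡ 91, 90^8 ≡ 28, 90^16 ≡ 129, 90^32 ≡ 4, 90^64 ≡ 16, 90^128 ≡ 125 (mod 131).
Test 90^d mod 131 for each divisor d in increasing order:
90^1 ≡ 90
90^2 ≡ 109
90^5 = 90^4·90^1 ≡ 68
90^10 = 90^8·90^2 ≡ 39
90^13 = 90^8·90^4·90^1 ≡ 70
90^26 = 90^16·90^8·90^2 ≡ 53
90^65 = 90^64·90^1 ≡ 130
90^130 = 90^128·90^2 ≡ 1  ← first divisor giving 1
The order is 130.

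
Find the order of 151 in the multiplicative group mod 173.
86

173 is prime, so ord(151) divides φ(173) = 172.
Divisors of 172: 1, 2, 4, 43, 86, 172.
Repeated squaring: 151^1 ≡ 151, 151^2 ≡ 138, 151^4 ≡ 14, 151^8 ≡ 23, 151^16 ≡ 10, 151^32 ≡ 100, 151^64 ≡ 139, 151^128 ≡ 118 (mod 173).
Test 151^d mod 173 for each divisor d in increasing order:
151^1 ≡ 151
151^2 ≡ 138
151^4 ≡ 14
151^43 = 151^32·151^8·151^2·151^1 ≡ 172
151^86 = 151^64·151^16·151^4·151^2 ≡ 1  ← first divisor giving 1
The order is 86.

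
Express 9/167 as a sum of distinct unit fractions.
1/19 + 1/794 + 1/839788 + 1/1057864987628

Greedy algorithm:
9/167: ceiling(167/9) = 19, use 1/19
4/3173: ceiling(3173/4) = 794, use 1/794
3/2519362: ceiling(2519362/3) = 839788, use 1/839788
1/1057864987628: ceiling(1057864987628/1) = 1057864987628, use 1/1057864987628
Result: 9/167 = 1/19 + 1/794 + 1/839788 + 1/1057864987628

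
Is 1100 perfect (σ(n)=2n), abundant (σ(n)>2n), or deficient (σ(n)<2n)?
abundant

Proper divisors of 1100: sum = 1 + 2 + 4 + 5 + 10 + 11 + 20 + 22 + ... + 110 + 220 + 275 + 550 (17 divisors) = 1504
Since 1504 > 1100, 1100 is abundant.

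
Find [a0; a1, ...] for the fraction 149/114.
[1; 3, 3, 1, 8]

Euclidean algorithm steps:
149 = 1 × 114 + 35
114 = 3 × 35 + 9
35 = 3 × 9 + 8
9 = 1 × 8 + 1
8 = 8 × 1 + 0
Continued fraction: [1; 3, 3, 1, 8]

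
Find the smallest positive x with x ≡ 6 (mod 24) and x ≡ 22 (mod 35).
582

Using Chinese Remainder Theorem:
M = 24 × 35 = 840
M1 = 35, M2 = 24
y1 = 35^(-1) mod 24 = 11
y2 = 24^(-1) mod 35 = 19
x = (6×35×11 + 22×24×19) mod 840 = 582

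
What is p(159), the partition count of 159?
97662728555

p(n) counts ways to write n as a sum of positive integers (order ignored).
Euler's pentagonal recurrence: p(k) = p(k-1) + p(k-2) - p(k-5) - p(k-7) + p(k-12) + p(k-15) - ... (offsets j(3j∓1)/2, signs ++--, p(0)=1, p(<0)=0).
DP table for k = 0..158: p(0)=1, p(1)=1, p(2)=2, p(3)=3, p(4)=5, p(5)=7, p(6)=11, p(7)=15, p(8)=22, p(9)=30, p(10)=42, p(11)=56, p(12)=77, p(13)=101, p(14)=135, p(15)=176, p(16)=231, p(17)=297, p(18)=385, p(19)=490, p(20)=627, p(21)=792, p(22)=1002, p(23)=1255, p(24)=1575, p(25)=1958, p(26)=2436, p(27)=3010, p(28)=3718, p(29)=4565, p(30)=5604, p(31)=6842, p(32)=8349, p(33)=10143, p(34)=12310, p(35)=14883, p(36)=17977, p(37)=21637, p(38)=26015, p(39)=31185, p(40)=37338, p(41)=44583, p(42)=53174, p(43)=63261, p(44)=75175, p(45)=89134, p(46)=105558, p(47)=124754, p(48)=147273, p(49)=173525, p(50)=204226, p(51)=239943, p(52)=281589, p(53)=329931, p(54)=386155, p(55)=451276, p(56)=526823, p(57)=614154, p(58)=715220, p(59)=831820, p(60)=966467, p(61)=1121505, p(62)=1300156, p(63)=1505499, p(64)=1741630, p(65)=2012558, p(66)=2323520, p(67)=2679689, p(68)=3087735, p(69)=3554345, p(70)=4087968, p(71)=4697205, p(72)=5392783, p(73)=6185689, p(74)=7089500, p(75)=8118264, p(76)=9289091, p(77)=10619863, p(78)=12132164, p(79)=13848650, p(80)=15796476, p(81)=18004327, p(82)=20506255, p(83)=23338469, p(84)=26543660, p(85)=30167357, p(86)=34262962, p(87)=38887673, p(88)=44108109, p(89)=49995925, p(90)=56634173, p(91)=64112359, p(92)=72533807, p(93)=82010177, p(94)=92669720, p(95)=104651419, p(96)=118114304, p(97)=133230930, p(98)=150198136, p(99)=169229875, p(100)=190569292, p(101)=214481126, p(102)=241265379, p(103)=271248950, p(104)=304801365, p(105)=342325709, p(106)=384276336, p(107)=431149389, p(108)=483502844, p(109)=541946240, p(110)=607163746, p(111)=679903203, p(112)=761002156, p(113)=851376628, p(114)=952050665, p(115)=1064144451, p(116)=1188908248, p(117)=1327710076, p(118)=1482074143, p(119)=1653668665, p(120)=1844349560, p(121)=2056148051, p(122)=2291320912, p(123)=2552338241, p(124)=2841940500, p(125)=3163127352, p(126)=3519222692, p(127)=3913864295, p(128)=4351078600, p(129)=4835271870, p(130)=5371315400, p(131)=5964539504, p(132)=6620830889, p(133)=7346629512, p(134)=8149040695, p(135)=9035836076, p(136)=10015581680, p(137)=11097645016, p(138)=12292341831, p(139)=13610949895, p(140)=15065878135, p(141)=16670689208, p(142)=18440293320, p(143)=20390982757, p(144)=22540654445, p(145)=24908858009, p(146)=27517052599, p(147)=30388671978, p(148)=33549419497, p(149)=37027355200, p(150)=40853235313, p(151)=45060624582, p(152)=49686288421, p(153)=54770336324, p(154)=60356673280, p(155)=66493182097, p(156)=73232243759, p(157)=80630964769, p(158)=88751778802.
Final step: p(159) = p(158) + p(157) - p(154) - p(152) + p(147) + p(144) - p(137) - p(133) + p(124) + p(119) - p(108) - p(102) + p(89) + p(82) - p(67) - p(59) + p(42) + p(33) - p(14) - p(4)
= 88751778802 + 80630964769 - 60356673280 - 49686288421 + 30388671978 + 22540654445 - 11097645016 - 7346629512 + 2841940500 + 1653668665 - 483502844 - 241265379 + 49995925 + 20506255 - 2679689 - 831820 + 53174 + 10143 - 135 - 5
= 97662728555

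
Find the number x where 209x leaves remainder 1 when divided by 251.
245

gcd(209, 251) = 1, so the inverse exists.
Extended Euclidean algorithm on (251, 209):
251 = 1 × 209 + 42  ⟹  42 = (1)·251 + (-1)·209
209 = 4 × 42 + 41  ⟹  41 = (-4)·251 + (5)·209
42 = 1 × 41 + 1  ⟹  1 = (5)·251 + (-6)·209
So (-6)·209 ≡ 1 (mod 251), i.e. 209^(-1) ≡ -6 ≡ 245 (mod 251).
Check: 209 × 245 = 51205 ≡ 1 (mod 251)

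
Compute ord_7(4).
3

7 is prime, so ord(4) divides φ(7) = 6.
Divisors of 6: 1, 2, 3, 6.
Repeated squaring: 4^1 ≡ 4, 4^2 ≡ 2, 4^4 ≡ 4 (mod 7).
Test 4^d mod 7 for each divisor d in increasing order:
4^1 ≡ 4
4^2 ≡ 2
4^3 = 4^2·4^1 ≡ 1  ← first divisor giving 1
The order is 3.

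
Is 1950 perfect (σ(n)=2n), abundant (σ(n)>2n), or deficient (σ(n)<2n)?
abundant

Proper divisors of 1950: sum = 1 + 2 + 3 + 5 + 6 + 10 + 13 + 15 + ... + 325 + 390 + 650 + 975 (23 divisors) = 3258
Since 3258 > 1950, 1950 is abundant.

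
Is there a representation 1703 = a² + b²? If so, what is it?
Not possible

Factorization: 1703 = 13 × 131
By Fermat: n is sum of two squares iff every prime p ≡ 3 (mod 4) appears to even power.
Prime(s) ≡ 3 (mod 4) with odd exponent: [(131, 1)]
Therefore 1703 cannot be expressed as a² + b².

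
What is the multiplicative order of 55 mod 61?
60

61 is prime, so ord(55) divides φ(61) = 60.
Divisors of 60: 1, 2, 3, 4, 5, 6, 10, 12, 15, 20, 30, 60.
Repeated squaring: 55^1 ≡ 55, 55^2 ≡ 36, 55^4 ≡ 15, 55^8 ≡ 42, 55^16 ≡ 56, 55^32 ≡ 25 (mod 61).
Test 55^d mod 61 for each divisor d in increasing order:
55^1 ≡ 55
55^2 ≡ 36
55^3 = 55^2·55^1 ≡ 28
55^4 ≡ 15
55^5 = 55^4·55^1 ≡ 32
55^6 = 55^4·55^2 ≡ 52
55^10 = 55^8·55^2 ≡ 48
55^12 = 55^8·55^4 ≡ 20
55^15 = 55^8·55^4·55^2·55^1 ≡ 11
55^20 = 55^16·55^4 ≡ 47
55^30 = 55^16·55^8·55^4·55^2 ≡ 60
55^60 = 55^32·55^16·55^8·55^4 ≡ 1  ← first divisor giving 1
The order is 60.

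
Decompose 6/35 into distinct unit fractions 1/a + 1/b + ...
1/6 + 1/210

Greedy algorithm:
6/35: ceiling(35/6) = 6, use 1/6
1/210: ceiling(210/1) = 210, use 1/210
Result: 6/35 = 1/6 + 1/210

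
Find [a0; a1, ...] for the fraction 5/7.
[0; 1, 2, 2]

Euclidean algorithm steps:
5 = 0 × 7 + 5
7 = 1 × 5 + 2
5 = 2 × 2 + 1
2 = 2 × 1 + 0
Continued fraction: [0; 1, 2, 2]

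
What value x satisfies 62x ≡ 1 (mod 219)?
53

gcd(62, 219) = 1, so the inverse exists.
Extended Euclidean algorithm on (219, 62):
219 = 3 × 62 + 33  ⟹  33 = (1)·219 + (-3)·62
62 = 1 × 33 + 29  ⟹  29 = (-1)·219 + (4)·62
33 = 1 × 29 + 4  ⟹  4 = (2)·219 + (-7)·62
29 = 7 × 4 + 1  ⟹  1 = (-15)·219 + (53)·62
So (53)·62 ≡ 1 (mod 219), i.e. 62^(-1) ≡ 53 (mod 219).
Check: 62 × 53 = 3286 ≡ 1 (mod 219)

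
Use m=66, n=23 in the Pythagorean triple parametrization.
(3827, 3036, 4885)

Euclid's formula: a = m² - n², b = 2mn, c = m² + n²
m = 66, n = 23
a = 66² - 23² = 4356 - 529 = 3827
b = 2 × 66 × 23 = 3036
c = 66² + 23² = 4356 + 529 = 4885
Verification: 3827² + 3036² = 14645929 + 9217296 = 23863225 = 4885² ✓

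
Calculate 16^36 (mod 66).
16

Repeated squaring. Binary of 36 = 100100.
16^1 ≡ 16 (mod 66); 16^2 ≡ 58 (mod 66); 16^4 ≡ 64 (mod 66); 16^8 ≡ 4 (mod 66); 16^16 ≡ 16 (mod 66); 16^32 ≡ 58 (mod 66)
16^36 = 16^4 × 16^32 ≡ 16 (mod 66)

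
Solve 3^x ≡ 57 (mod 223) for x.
173

Baby-step giant-step with step n = ⌈√223⌉ = 15.
Baby steps 3^j mod 223 (j:value) for j=0..14: 0:1, 1:3, 2:9, 3:27, 4:81, 5:20, 6:60, 7:180, 8:94, 9:59, 10:177, 11:85, 12:32, 13:96, 14:65.
Giant-step multiplier: 3^(-15) ≡ 3^(222-15) = 3^207 ≡ 215 (mod 223).
Giant steps γ_i = 57·215^i mod 223: γ_0=57, γ_1=213, γ_2=80, γ_3=29, γ_4=214, γ_5=72, γ_6=93, γ_7=148, γ_8=154, γ_9=106, γ_10=44, γ_11=94 (in table at j=8).
x = i·n + j = 11·15 + 8 = 173.
Check: 3^173 ≡ 57 (mod 223).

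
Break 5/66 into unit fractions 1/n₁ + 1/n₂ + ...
1/14 + 1/231

Greedy algorithm:
5/66: ceiling(66/5) = 14, use 1/14
1/231: ceiling(231/1) = 231, use 1/231
Result: 5/66 = 1/14 + 1/231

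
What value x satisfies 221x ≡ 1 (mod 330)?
221

gcd(221, 330) = 1, so the inverse exists.
Extended Euclidean algorithm on (330, 221):
330 = 1 × 221 + 109  ⟹  109 = (1)·330 + (-1)·221
221 = 2 × 109 + 3  ⟹  3 = (-2)·330 + (3)·221
109 = 36 × 3 + 1  ⟹  1 = (73)·330 + (-109)·221
So (-109)·221 ≡ 1 (mod 330), i.e. 221^(-1) ≡ -109 ≡ 221 (mod 330).
Check: 221 × 221 = 48841 ≡ 1 (mod 330)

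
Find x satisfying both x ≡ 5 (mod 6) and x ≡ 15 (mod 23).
107

Using Chinese Remainder Theorem:
M = 6 × 23 = 138
M1 = 23, M2 = 6
y1 = 23^(-1) mod 6 = 5
y2 = 6^(-1) mod 23 = 4
x = (5×23×5 + 15×6×4) mod 138 = 107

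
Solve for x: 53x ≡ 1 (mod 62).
55

gcd(53, 62) = 1, so the inverse exists.
Extended Euclidean algorithm on (62, 53):
62 = 1 × 53 + 9  ⟹  9 = (1)·62 + (-1)·53
53 = 5 × 9 + 8  ⟹  8 = (-5)·62 + (6)·53
9 = 1 × 8 + 1  ⟹  1 = (6)·62 + (-7)·53
So (-7)·53 ≡ 1 (mod 62), i.e. 53^(-1) ≡ -7 ≡ 55 (mod 62).
Check: 53 × 55 = 2915 ≡ 1 (mod 62)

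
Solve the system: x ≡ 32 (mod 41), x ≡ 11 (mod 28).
319

Using Chinese Remainder Theorem:
M = 41 × 28 = 1148
M1 = 28, M2 = 41
y1 = 28^(-1) mod 41 = 22
y2 = 41^(-1) mod 28 = 13
x = (32×28×22 + 11×41×13) mod 1148 = 319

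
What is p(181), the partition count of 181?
749474411781

p(n) counts ways to write n as a sum of positive integers (order ignored).
Euler's pentagonal recurrence: p(k) = p(k-1) + p(k-2) - p(k-5) - p(k-7) + p(k-12) + p(k-15) - ... (offsets j(3j∓1)/2, signs ++--, p(0)=1, p(<0)=0).
DP table for k = 0..180: p(0)=1, p(1)=1, p(2)=2, p(3)=3, p(4)=5, p(5)=7, p(6)=11, p(7)=15, p(8)=22, p(9)=30, p(10)=42, p(11)=56, p(12)=77, p(13)=101, p(14)=135, p(15)=176, p(16)=231, p(17)=297, p(18)=385, p(19)=490, p(20)=627, p(21)=792, p(22)=1002, p(23)=1255, p(24)=1575, p(25)=1958, p(26)=2436, p(27)=3010, p(28)=3718, p(29)=4565, p(30)=5604, p(31)=6842, p(32)=8349, p(33)=10143, p(34)=12310, p(35)=14883, p(36)=17977, p(37)=21637, p(38)=26015, p(39)=31185, p(40)=37338, p(41)=44583, p(42)=53174, p(43)=63261, p(44)=75175, p(45)=89134, p(46)=105558, p(47)=124754, p(48)=147273, p(49)=173525, p(50)=204226, p(51)=239943, p(52)=281589, p(53)=329931, p(54)=386155, p(55)=451276, p(56)=526823, p(57)=614154, p(58)=715220, p(59)=831820, p(60)=966467, p(61)=1121505, p(62)=1300156, p(63)=1505499, p(64)=1741630, p(65)=2012558, p(66)=2323520, p(67)=2679689, p(68)=3087735, p(69)=3554345, p(70)=4087968, p(71)=4697205, p(72)=5392783, p(73)=6185689, p(74)=7089500, p(75)=8118264, p(76)=9289091, p(77)=10619863, p(78)=12132164, p(79)=13848650, p(80)=15796476, p(81)=18004327, p(82)=20506255, p(83)=23338469, p(84)=26543660, p(85)=30167357, p(86)=34262962, p(87)=38887673, p(88)=44108109, p(89)=49995925, p(90)=56634173, p(91)=64112359, p(92)=72533807, p(93)=82010177, p(94)=92669720, p(95)=104651419, p(96)=118114304, p(97)=133230930, p(98)=150198136, p(99)=169229875, p(100)=190569292, p(101)=214481126, p(102)=241265379, p(103)=271248950, p(104)=304801365, p(105)=342325709, p(106)=384276336, p(107)=431149389, p(108)=483502844, p(109)=541946240, p(110)=607163746, p(111)=679903203, p(112)=761002156, p(113)=851376628, p(114)=952050665, p(115)=1064144451, p(116)=1188908248, p(117)=1327710076, p(118)=1482074143, p(119)=1653668665, p(120)=1844349560, p(121)=2056148051, p(122)=2291320912, p(123)=2552338241, p(124)=2841940500, p(125)=3163127352, p(126)=3519222692, p(127)=3913864295, p(128)=4351078600, p(129)=4835271870, p(130)=5371315400, p(131)=5964539504, p(132)=6620830889, p(133)=7346629512, p(134)=8149040695, p(135)=9035836076, p(136)=10015581680, p(137)=11097645016, p(138)=12292341831, p(139)=13610949895, p(140)=15065878135, p(141)=16670689208, p(142)=18440293320, p(143)=20390982757, p(144)=22540654445, p(145)=24908858009, p(146)=27517052599, p(147)=30388671978, p(148)=33549419497, p(149)=37027355200, p(150)=40853235313, p(151)=45060624582, p(152)=49686288421, p(153)=54770336324, p(154)=60356673280, p(155)=66493182097, p(156)=73232243759, p(157)=80630964769, p(158)=88751778802, p(159)=97662728555, p(160)=107438159466, p(161)=118159068427, p(162)=129913904637, p(163)=142798995930, p(164)=156919475295, p(165)=172389800255, p(166)=189334822579, p(167)=207890420102, p(168)=228204732751, p(169)=250438925115, p(170)=274768617130, p(171)=301384802048, p(172)=330495499613, p(173)=362326859895, p(174)=397125074750, p(175)=435157697830, p(176)=476715857290, p(177)=522115831195, p(178)=571701605655, p(179)=625846753120, p(180)=684957390936.
Final step: p(181) = p(180) + p(179) - p(176) - p(174) + p(169) + p(166) - p(159) - p(155) + p(146) + p(141) - p(130) - p(124) + p(111) + p(104) - p(89) - p(81) + p(64) + p(55) - p(36) - p(26) + p(5)
= 684957390936 + 625846753120 - 476715857290 - 397125074750 + 250438925115 + 189334822579 - 97662728555 - 66493182097 + 27517052599 + 16670689208 - 5371315400 - 2841940500 + 679903203 + 304801365 - 49995925 - 18004327 + 1741630 + 451276 - 17977 - 2436 + 7
= 749474411781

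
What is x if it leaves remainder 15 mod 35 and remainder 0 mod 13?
260

Using Chinese Remainder Theorem:
M = 35 × 13 = 455
M1 = 13, M2 = 35
y1 = 13^(-1) mod 35 = 27
y2 = 35^(-1) mod 13 = 3
x = (15×13×27 + 0×35×3) mod 455 = 260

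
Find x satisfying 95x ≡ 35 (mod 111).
x ≡ 88 (mod 111)

gcd(95, 111) = 1, which divides 35, so solutions exist.
Find 95^(-1) mod 111 by the extended Euclidean algorithm:
111 = 1 × 95 + 16  ⟹  16 = (1)·111 + (-1)·95
95 = 5 × 16 + 15  ⟹  15 = (-5)·111 + (6)·95
16 = 1 × 15 + 1  ⟹  1 = (6)·111 + (-7)·95
So (-7)·95 ≡ 1 (mod 111), i.e. 95^(-1) ≡ -7 ≡ 104 (mod 111).
x ≡ 104 × 35 = 3640 ≡ 88 (mod 111).
Check: 95 × 88 = 8360 ≡ 35 (mod 111).
Unique solution: x ≡ 88 (mod 111)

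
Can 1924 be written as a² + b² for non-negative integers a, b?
18² + 40² (a=18, b=40)

Factorization: 1924 = 2^2 × 13 × 37
By Fermat: n is sum of two squares iff every prime p ≡ 3 (mod 4) appears to even power.
All primes ≡ 3 (mod 4) appear to even power.
Search a = 0, 1, 2, … for 1924 - a² a perfect square: first hit at a = 18: 1924 - 324 = 1600 = 40².
1924 = 18² + 40² = 324 + 1600 ✓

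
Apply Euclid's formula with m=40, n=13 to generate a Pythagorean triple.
(1431, 1040, 1769)

Euclid's formula: a = m² - n², b = 2mn, c = m² + n²
m = 40, n = 13
a = 40² - 13² = 1600 - 169 = 1431
b = 2 × 40 × 13 = 1040
c = 40² + 13² = 1600 + 169 = 1769
Verification: 1431² + 1040² = 2047761 + 1081600 = 3129361 = 1769² ✓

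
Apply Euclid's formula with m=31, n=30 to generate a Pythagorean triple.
(61, 1860, 1861)

Euclid's formula: a = m² - n², b = 2mn, c = m² + n²
m = 31, n = 30
a = 31² - 30² = 961 - 900 = 61
b = 2 × 31 × 30 = 1860
c = 31² + 30² = 961 + 900 = 1861
Verification: 61² + 1860² = 3721 + 3459600 = 3463321 = 1861² ✓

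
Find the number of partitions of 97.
133230930

p(n) counts ways to write n as a sum of positive integers (order ignored).
Euler's pentagonal recurrence: p(k) = p(k-1) + p(k-2) - p(k-5) - p(k-7) + p(k-12) + p(k-15) - ... (offsets j(3j∓1)/2, signs ++--, p(0)=1, p(<0)=0).
DP table for k = 0..96: p(0)=1, p(1)=1, p(2)=2, p(3)=3, p(4)=5, p(5)=7, p(6)=11, p(7)=15, p(8)=22, p(9)=30, p(10)=42, p(11)=56, p(12)=77, p(13)=101, p(14)=135, p(15)=176, p(16)=231, p(17)=297, p(18)=385, p(19)=490, p(20)=627, p(21)=792, p(22)=1002, p(23)=1255, p(24)=1575, p(25)=1958, p(26)=2436, p(27)=3010, p(28)=3718, p(29)=4565, p(30)=5604, p(31)=6842, p(32)=8349, p(33)=10143, p(34)=12310, p(35)=14883, p(36)=17977, p(37)=21637, p(38)=26015, p(39)=31185, p(40)=37338, p(41)=44583, p(42)=53174, p(43)=63261, p(44)=75175, p(45)=89134, p(46)=105558, p(47)=124754, p(48)=147273, p(49)=173525, p(50)=204226, p(51)=239943, p(52)=281589, p(53)=329931, p(54)=386155, p(55)=451276, p(56)=526823, p(57)=614154, p(58)=715220, p(59)=831820, p(60)=966467, p(61)=1121505, p(62)=1300156, p(63)=1505499, p(64)=1741630, p(65)=2012558, p(66)=2323520, p(67)=2679689, p(68)=3087735, p(69)=3554345, p(70)=4087968, p(71)=4697205, p(72)=5392783, p(73)=6185689, p(74)=7089500, p(75)=8118264, p(76)=9289091, p(77)=10619863, p(78)=12132164, p(79)=13848650, p(80)=15796476, p(81)=18004327, p(82)=20506255, p(83)=23338469, p(84)=26543660, p(85)=30167357, p(86)=34262962, p(87)=38887673, p(88)=44108109, p(89)=49995925, p(90)=56634173, p(91)=64112359, p(92)=72533807, p(93)=82010177, p(94)=92669720, p(95)=104651419, p(96)=118114304.
Final step: p(97) = p(96) + p(95) - p(92) - p(90) + p(85) + p(82) - p(75) - p(71) + p(62) + p(57) - p(46) - p(40) + p(27) + p(20) - p(5)
= 118114304 + 104651419 - 72533807 - 56634173 + 30167357 + 20506255 - 8118264 - 4697205 + 1300156 + 614154 - 105558 - 37338 + 3010 + 627 - 7
= 133230930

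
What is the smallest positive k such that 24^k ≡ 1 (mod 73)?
12

73 is prime, so ord(24) divides φ(73) = 72.
Divisors of 72: 1, 2, 3, 4, 6, 8, 9, 12, 18, 24, 36, 72.
Repeated squaring: 24^1 ≡ 24, 24^2 ≡ 65, 24^4 ≡ 64, 24^8 ≡ 8, 24^16 ≡ 64, 24^32 ≡ 8, 24^64 ≡ 64 (mod 73).
Test 24^d mod 73 for each divisor d in increasing order:
24^1 ≡ 24
24^2 ≡ 65
24^3 = 24^2·24^1 ≡ 27
24^4 ≡ 64
24^6 = 24^4·24^2 ≡ 72
24^8 ≡ 8
24^9 = 24^8·24^1 ≡ 46
24^12 = 24^8·24^4 ≡ 1  ← first divisor giving 1
The order is 12.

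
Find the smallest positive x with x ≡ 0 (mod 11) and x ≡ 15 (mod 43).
187

Using Chinese Remainder Theorem:
M = 11 × 43 = 473
M1 = 43, M2 = 11
y1 = 43^(-1) mod 11 = 10
y2 = 11^(-1) mod 43 = 4
x = (0×43×10 + 15×11×4) mod 473 = 187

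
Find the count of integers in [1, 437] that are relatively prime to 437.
396

437 = 19 × 23
φ(n) = n × ∏(1 - 1/p) for each prime p dividing n
φ(437) = 437 × (1 - 1/19) × (1 - 1/23) = 396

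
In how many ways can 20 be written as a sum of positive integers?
627

p(n) counts ways to write n as a sum of positive integers (order ignored).
Euler's pentagonal recurrence: p(k) = p(k-1) + p(k-2) - p(k-5) - p(k-7) + p(k-12) + p(k-15) - ... (offsets j(3j∓1)/2, signs ++--, p(0)=1, p(<0)=0).
DP table for k = 0..19: p(0)=1, p(1)=1, p(2)=2, p(3)=3, p(4)=5, p(5)=7, p(6)=11, p(7)=15, p(8)=22, p(9)=30, p(10)=42, p(11)=56, p(12)=77, p(13)=101, p(14)=135, p(15)=176, p(16)=231, p(17)=297, p(18)=385, p(19)=490.
Final step: p(20) = p(19) + p(18) - p(15) - p(13) + p(8) + p(5)
= 490 + 385 - 176 - 101 + 22 + 7
= 627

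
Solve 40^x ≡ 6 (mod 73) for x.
38

Baby-step giant-step with step n = ⌈√73⌉ = 9.
Baby steps 40^j mod 73 (j:value) for j=0..8: 0:1, 1:40, 2:67, 3:52, 4:36, 5:53, 6:3, 7:47, 8:55.
Giant-step multiplier: 40^(-9) ≡ 40^(72-9) = 40^63 ≡ 22 (mod 73).
Giant steps γ_i = 6·22^i mod 73: γ_0=6, γ_1=59, γ_2=57, γ_3=13, γ_4=67 (in table at j=2).
x = i·n + j = 4·9 + 2 = 38.
Check: 40^38 ≡ 6 (mod 73).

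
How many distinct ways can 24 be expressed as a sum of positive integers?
1575

p(n) counts ways to write n as a sum of positive integers (order ignored).
Euler's pentagonal recurrence: p(k) = p(k-1) + p(k-2) - p(k-5) - p(k-7) + p(k-12) + p(k-15) - ... (offsets j(3j∓1)/2, signs ++--, p(0)=1, p(<0)=0).
DP table for k = 0..23: p(0)=1, p(1)=1, p(2)=2, p(3)=3, p(4)=5, p(5)=7, p(6)=11, p(7)=15, p(8)=22, p(9)=30, p(10)=42, p(11)=56, p(12)=77, p(13)=101, p(14)=135, p(15)=176, p(16)=231, p(17)=297, p(18)=385, p(19)=490, p(20)=627, p(21)=792, p(22)=1002, p(23)=1255.
Final step: p(24) = p(23) + p(22) - p(19) - p(17) + p(12) + p(9) - p(2)
= 1255 + 1002 - 490 - 297 + 77 + 30 - 2
= 1575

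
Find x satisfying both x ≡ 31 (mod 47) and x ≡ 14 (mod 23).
313

Using Chinese Remainder Theorem:
M = 47 × 23 = 1081
M1 = 23, M2 = 47
y1 = 23^(-1) mod 47 = 45
y2 = 47^(-1) mod 23 = 1
x = (31×23×45 + 14×47×1) mod 1081 = 313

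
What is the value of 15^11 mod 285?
60

Repeated squaring. Binary of 11 = 1011.
15^1 ≡ 15 (mod 285); 15^2 ≡ 225 (mod 285); 15^4 ≡ 180 (mod 285); 15^8 ≡ 195 (mod 285)
15^11 = 15^1 × 15^2 × 15^8 ≡ 60 (mod 285)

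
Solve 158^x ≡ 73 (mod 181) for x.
100

Baby-step giant-step with step n = ⌈√181⌉ = 14.
Baby steps 158^j mod 181 (j:value) for j=0..13: 0:1, 1:158, 2:167, 3:141, 4:15, 5:17, 6:152, 7:124, 8:44, 9:74, 10:108, 11:50, 12:117, 13:24.
Giant-step multiplier: 158^(-14) ≡ 158^(180-14) = 158^166 ≡ 20 (mod 181).
Giant steps γ_i = 73·20^i mod 181: γ_0=73, γ_1=12, γ_2=59, γ_3=94, γ_4=70, γ_5=133, γ_6=126, γ_7=167 (in table at j=2).
x = i·n + j = 7·14 + 2 = 100.
Check: 158^100 ≡ 73 (mod 181).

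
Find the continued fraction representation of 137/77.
[1; 1, 3, 1, 1, 8]

Euclidean algorithm steps:
137 = 1 × 77 + 60
77 = 1 × 60 + 17
60 = 3 × 17 + 9
17 = 1 × 9 + 8
9 = 1 × 8 + 1
8 = 8 × 1 + 0
Continued fraction: [1; 1, 3, 1, 1, 8]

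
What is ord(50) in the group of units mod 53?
52

53 is prime, so ord(50) divides φ(53) = 52.
Divisors of 52: 1, 2, 4, 13, 26, 52.
Repeated squaring: 50^1 ≡ 50, 50^2 ≡ 9, 50^4 ≡ 28, 50^8 ≡ 42, 50^16 ≡ 15, 50^32 ≡ 13 (mod 53).
Test 50^d mod 53 for each divisor d in increasing order:
50^1 ≡ 50
50^2 ≡ 9
50^4 ≡ 28
50^13 = 50^8·50^4·50^1 ≡ 23
50^26 = 50^16·50^8·50^2 ≡ 52
50^52 = 50^32·50^16·50^4 ≡ 1  ← first divisor giving 1
The order is 52.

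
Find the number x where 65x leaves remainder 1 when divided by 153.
113

gcd(65, 153) = 1, so the inverse exists.
Extended Euclidean algorithm on (153, 65):
153 = 2 × 65 + 23  ⟹  23 = (1)·153 + (-2)·65
65 = 2 × 23 + 19  ⟹  19 = (-2)·153 + (5)·65
23 = 1 × 19 + 4  ⟹  4 = (3)·153 + (-7)·65
19 = 4 × 4 + 3  ⟹  3 = (-14)·153 + (33)·65
4 = 1 × 3 + 1  ⟹  1 = (17)·153 + (-40)·65
So (-40)·65 ≡ 1 (mod 153), i.e. 65^(-1) ≡ -40 ≡ 113 (mod 153).
Check: 65 × 113 = 7345 ≡ 1 (mod 153)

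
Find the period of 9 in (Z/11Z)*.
5

11 is prime, so ord(9) divides φ(11) = 10.
Divisors of 10: 1, 2, 5, 10.
Repeated squaring: 9^1 ≡ 9, 9^2 ≡ 4, 9^4 ≡ 5, 9^8 ≡ 3 (mod 11).
Test 9^d mod 11 for each divisor d in increasing order:
9^1 ≡ 9
9^2 ≡ 4
9^5 = 9^4·9^1 ≡ 1  ← first divisor giving 1
The order is 5.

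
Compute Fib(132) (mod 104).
96

Matrix identity: Q^n = [[F_(n+1), F_n], [F_n, F_(n-1)]] with Q = [[1,1],[1,0]].
n = 132 = 10000100₂. Square-and-multiply, entries mod 104:
Q^1 = [[1,1],[1,0]]
Q^2 = (Q^1)² = [[2,1],[1,1]]
Q^4 = (Q^2)² = [[5,3],[3,2]]
Q^8 = (Q^4)² = [[34,21],[21,13]]
Q^16 = (Q^8)² = [[37,51],[51,90]]
Q^33 = (Q^16)²·Q = [[47,18],[18,29]]
Q^66 = (Q^33)² = [[37,16],[16,21]]
Q^132 = (Q^66)² = [[65,96],[96,73]]
F_132 mod 104 = Q^132[0][1] = 96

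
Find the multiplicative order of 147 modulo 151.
30

151 is prime, so ord(147) divides φ(151) = 150.
Divisors of 150: 1, 2, 3, 5, 6, 10, 15, 25, 30, 50, 75, 150.
Repeated squaring: 147^1 ≡ 147, 147^2 ≡ 16, 147^4 ≡ 105, 147^8 ≡ 2, 147^16 ≡ 4, 147^32 ≡ 16, 147^64 ≡ 105, 147^128 ≡ 2 (mod 151).
Test 147^d mod 151 for each divisor d in increasing order:
147^1 ≡ 147
147^2 ≡ 16
147^3 = 147^2·147^1 ≡ 87
147^5 = 147^4·147^1 ≡ 33
147^6 = 147^4·147^2 ≡ 19
147^10 = 147^8·147^2 ≡ 32
147^15 = 147^8·147^4·147^2·147^1 ≡ 150
147^25 = 147^16·147^8·147^1 ≡ 119
147^30 = 147^16·147^8·147^4·147^2 ≡ 1  ← first divisor giving 1
The order is 30.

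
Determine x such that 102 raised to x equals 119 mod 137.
96

Baby-step giant-step with step n = ⌈√137⌉ = 12.
Baby steps 102^j mod 137 (j:value) for j=0..11: 0:1, 1:102, 2:129, 3:6, 4:64, 5:89, 6:36, 7:110, 8:123, 9:79, 10:112, 11:53.
Giant-step multiplier: 102^(-12) ≡ 102^(136-12) = 102^124 ≡ 87 (mod 137).
Giant steps γ_i = 119·87^i mod 137: γ_0=119, γ_1=78, γ_2=73, γ_3=49, γ_4=16, γ_5=22, γ_6=133, γ_7=63, γ_8=1 (in table at j=0).
x = i·n + j = 8·12 + 0 = 96.
Check: 102^96 ≡ 119 (mod 137).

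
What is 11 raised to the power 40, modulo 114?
49

Repeated squaring. Binary of 40 = 101000.
11^1 ≡ 11 (mod 114); 11^2 ≡ 7 (mod 114); 11^4 ≡ 49 (mod 114); 11^8 ≡ 7 (mod 114); 11^16 ≡ 49 (mod 114); 11^32 ≡ 7 (mod 114)
11^40 = 11^8 × 11^32 ≡ 49 (mod 114)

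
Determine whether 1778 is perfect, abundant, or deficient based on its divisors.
deficient

Proper divisors of 1778: sum = 1 + 2 + 7 + 14 + 127 + 254 + 889 = 1294
Since 1294 < 1778, 1778 is deficient.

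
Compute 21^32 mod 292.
81

Repeated squaring. Binary of 32 = 100000.
21^1 ≡ 21 (mod 292); 21^2 ≡ 149 (mod 292); 21^4 ≡ 9 (mod 292); 21^8 ≡ 81 (mod 292); 21^16 ≡ 137 (mod 292); 21^32 ≡ 81 (mod 292)
21^32 = 21^32 ≡ 81 (mod 292)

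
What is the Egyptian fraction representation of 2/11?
1/6 + 1/66

Greedy algorithm:
2/11: ceiling(11/2) = 6, use 1/6
1/66: ceiling(66/1) = 66, use 1/66
Result: 2/11 = 1/6 + 1/66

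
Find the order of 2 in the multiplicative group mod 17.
8

17 is prime, so ord(2) divides φ(17) = 16.
Divisors of 16: 1, 2, 4, 8, 16.
Repeated squaring: 2^1 ≡ 2, 2^2 ≡ 4, 2^4 ≡ 16, 2^8 ≡ 1, 2^16 ≡ 1 (mod 17).
Test 2^d mod 17 for each divisor d in increasing order:
2^1 ≡ 2
2^2 ≡ 4
2^4 ≡ 16
2^8 ≡ 1  ← first divisor giving 1
The order is 8.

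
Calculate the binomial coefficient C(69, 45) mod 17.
0

Using Lucas' theorem:
Write n=69 and k=45 in base 17:
n in base 17: [4, 1]
k in base 17: [2, 11]
C(69,45) mod 17 = ∏ C(n_i, k_i) mod 17
Digit binomials (mod 17): C(4,2) = 6; C(1,11) = 0 (k_i > n_i)
Product: 6 × 0 = 0 ≡ 0 (mod 17)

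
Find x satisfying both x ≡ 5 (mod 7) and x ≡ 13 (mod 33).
145

Using Chinese Remainder Theorem:
M = 7 × 33 = 231
M1 = 33, M2 = 7
y1 = 33^(-1) mod 7 = 3
y2 = 7^(-1) mod 33 = 19
x = (5×33×3 + 13×7×19) mod 231 = 145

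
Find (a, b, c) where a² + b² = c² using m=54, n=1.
(2915, 108, 2917)

Euclid's formula: a = m² - n², b = 2mn, c = m² + n²
m = 54, n = 1
a = 54² - 1² = 2916 - 1 = 2915
b = 2 × 54 × 1 = 108
c = 54² + 1² = 2916 + 1 = 2917
Verification: 2915² + 108² = 8497225 + 11664 = 8508889 = 2917² ✓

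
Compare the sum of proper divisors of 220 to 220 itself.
abundant

Proper divisors of 220: sum = 1 + 2 + 4 + 5 + 10 + 11 + 20 + 22 + 44 + 55 + 110 = 284
Since 284 > 220, 220 is abundant.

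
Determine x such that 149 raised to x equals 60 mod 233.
114

Baby-step giant-step with step n = ⌈√233⌉ = 16.
Baby steps 149^j mod 233 (j:value) for j=0..15: 0:1, 1:149, 2:66, 3:48, 4:162, 5:139, 6:207, 7:87, 8:148, 9:150, 10:215, 11:114, 12:210, 13:68, 14:113, 15:61.
Giant-step multiplier: 149^(-16) ≡ 149^(232-16) = 149^216 ≡ 117 (mod 233).
Giant steps γ_i = 60·117^i mod 233: γ_0=60, γ_1=30, γ_2=15, γ_3=124, γ_4=62, γ_5=31, γ_6=132, γ_7=66 (in table at j=2).
x = i·n + j = 7·16 + 2 = 114.
Check: 149^114 ≡ 60 (mod 233).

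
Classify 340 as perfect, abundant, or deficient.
abundant

Proper divisors of 340: sum = 1 + 2 + 4 + 5 + 10 + 17 + 20 + 34 + 68 + 85 + 170 = 416
Since 416 > 340, 340 is abundant.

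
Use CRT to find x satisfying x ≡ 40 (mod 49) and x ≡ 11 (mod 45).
236

Using Chinese Remainder Theorem:
M = 49 × 45 = 2205
M1 = 45, M2 = 49
y1 = 45^(-1) mod 49 = 12
y2 = 49^(-1) mod 45 = 34
x = (40×45×12 + 11×49×34) mod 2205 = 236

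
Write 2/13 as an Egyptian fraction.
1/7 + 1/91

Greedy algorithm:
2/13: ceiling(13/2) = 7, use 1/7
1/91: ceiling(91/1) = 91, use 1/91
Result: 2/13 = 1/7 + 1/91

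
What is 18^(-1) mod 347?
135

gcd(18, 347) = 1, so the inverse exists.
Extended Euclidean algorithm on (347, 18):
347 = 19 × 18 + 5  ⟹  5 = (1)·347 + (-19)·18
18 = 3 × 5 + 3  ⟹  3 = (-3)·347 + (58)·18
5 = 1 × 3 + 2  ⟹  2 = (4)·347 + (-77)·18
3 = 1 × 2 + 1  ⟹  1 = (-7)·347 + (135)·18
So (135)·18 ≡ 1 (mod 347), i.e. 18^(-1) ≡ 135 (mod 347).
Check: 18 × 135 = 2430 ≡ 1 (mod 347)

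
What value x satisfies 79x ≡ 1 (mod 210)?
109

gcd(79, 210) = 1, so the inverse exists.
Extended Euclidean algorithm on (210, 79):
210 = 2 × 79 + 52  ⟹  52 = (1)·210 + (-2)·79
79 = 1 × 52 + 27  ⟹  27 = (-1)·210 + (3)·79
52 = 1 × 27 + 25  ⟹  25 = (2)·210 + (-5)·79
27 = 1 × 25 + 2  ⟹  2 = (-3)·210 + (8)·79
25 = 12 × 2 + 1  ⟹  1 = (38)·210 + (-101)·79
So (-101)·79 ≡ 1 (mod 210), i.e. 79^(-1) ≡ -101 ≡ 109 (mod 210).
Check: 79 × 109 = 8611 ≡ 1 (mod 210)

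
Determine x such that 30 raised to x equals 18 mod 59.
15

Baby-step giant-step with step n = ⌈√59⌉ = 8.
Baby steps 30^j mod 59 (j:value) for j=0..7: 0:1, 1:30, 2:15, 3:37, 4:48, 5:24, 6:12, 7:6.
Giant-step multiplier: 30^(-8) ≡ 30^(58-8) = 30^50 ≡ 20 (mod 59).
Giant steps γ_i = 18·20^i mod 59: γ_0=18, γ_1=6 (in table at j=7).
x = i·n + j = 1·8 + 7 = 15.
Check: 30^15 ≡ 18 (mod 59).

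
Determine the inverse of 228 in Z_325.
67

gcd(228, 325) = 1, so the inverse exists.
Extended Euclidean algorithm on (325, 228):
325 = 1 × 228 + 97  ⟹  97 = (1)·325 + (-1)·228
228 = 2 × 97 + 34  ⟹  34 = (-2)·325 + (3)·228
97 = 2 × 34 + 29  ⟹  29 = (5)·325 + (-7)·228
34 = 1 × 29 + 5  ⟹  5 = (-7)·325 + (10)·228
29 = 5 × 5 + 4  ⟹  4 = (40)·325 + (-57)·228
5 = 1 × 4 + 1  ⟹  1 = (-47)·325 + (67)·228
So (67)·228 ≡ 1 (mod 325), i.e. 228^(-1) ≡ 67 (mod 325).
Check: 228 × 67 = 15276 ≡ 1 (mod 325)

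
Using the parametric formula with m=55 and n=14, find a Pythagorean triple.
(2829, 1540, 3221)

Euclid's formula: a = m² - n², b = 2mn, c = m² + n²
m = 55, n = 14
a = 55² - 14² = 3025 - 196 = 2829
b = 2 × 55 × 14 = 1540
c = 55² + 14² = 3025 + 196 = 3221
Verification: 2829² + 1540² = 8003241 + 2371600 = 10374841 = 3221² ✓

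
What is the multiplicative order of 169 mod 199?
99

199 is prime, so ord(169) divides φ(199) = 198.
Divisors of 198: 1, 2, 3, 6, 9, 11, 18, 22, 33, 66, 99, 198.
Repeated squaring: 169^1 ≡ 169, 169^2 ≡ 104, 169^4 ≡ 70, 169^8 ≡ 124, 169^16 ≡ 53, 169^32 ≡ 23, 169^64 ≡ 131, 169^128 ≡ 47 (mod 199).
Test 169^d mod 199 for each divisor d in increasing order:
169^1 ≡ 169
169^2 ≡ 104
169^3 = 169^2·169^1 ≡ 64
169^6 = 169^4·169^2 ≡ 116
169^9 = 169^8·169^1 ≡ 61
169^11 = 169^8·169^2·169^1 ≡ 175
169^18 = 169^16·169^2 ≡ 139
169^22 = 169^16·169^4·169^2 ≡ 178
169^33 = 169^32·169^1 ≡ 106
169^66 = 169^64·169^2 ≡ 92
169^99 = 169^64·169^32·169^2·169^1 ≡ 1  ← first divisor giving 1
The order is 99.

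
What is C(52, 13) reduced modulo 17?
0

Using Lucas' theorem:
Write n=52 and k=13 in base 17:
n in base 17: [3, 1]
k in base 17: [0, 13]
C(52,13) mod 17 = ∏ C(n_i, k_i) mod 17
Digit binomials (mod 17): C(3,0) = 1; C(1,13) = 0 (k_i > n_i)
Product: 1 × 0 = 0 ≡ 0 (mod 17)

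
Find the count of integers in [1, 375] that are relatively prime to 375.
200

375 = 3 × 5^3
φ(n) = n × ∏(1 - 1/p) for each prime p dividing n
φ(375) = 375 × (1 - 1/3) × (1 - 1/5) = 200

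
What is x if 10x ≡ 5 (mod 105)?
x ≡ 11 (mod 21)

gcd(10, 105) = 5, which divides 5, so solutions exist.
Divide through by 5: 2x ≡ 1 (mod 21).
Find 2^(-1) mod 21 by the extended Euclidean algorithm:
21 = 10 × 2 + 1  ⟹  1 = (1)·21 + (-10)·2
So (-10)·2 ≡ 1 (mod 21), i.e. 2^(-1) ≡ -10 ≡ 11 (mod 21).
x ≡ 11 × 1 = 11 ≡ 11 (mod 21).
Check: 10 × 11 = 110 ≡ 5 (mod 105).
x ≡ 11 (mod 21), giving 5 solutions mod 105.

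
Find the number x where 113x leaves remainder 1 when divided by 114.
113

gcd(113, 114) = 1, so the inverse exists.
Extended Euclidean algorithm on (114, 113):
114 = 1 × 113 + 1  ⟹  1 = (1)·114 + (-1)·113
So (-1)·113 ≡ 1 (mod 114), i.e. 113^(-1) ≡ -1 ≡ 113 (mod 114).
Check: 113 × 113 = 12769 ≡ 1 (mod 114)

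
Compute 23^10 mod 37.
27

Repeated squaring. Binary of 10 = 1010.
23^1 ≡ 23 (mod 37); 23^2 ≡ 11 (mod 37); 23^4 ≡ 10 (mod 37); 23^8 ≡ 26 (mod 37)
23^10 = 23^2 × 23^8 ≡ 27 (mod 37)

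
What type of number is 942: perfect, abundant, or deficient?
abundant

Proper divisors of 942: sum = 1 + 2 + 3 + 6 + 157 + 314 + 471 = 954
Since 954 > 942, 942 is abundant.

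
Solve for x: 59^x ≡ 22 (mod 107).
97

Baby-step giant-step with step n = ⌈√107⌉ = 11.
Baby steps 59^j mod 107 (j:value) for j=0..10: 0:1, 1:59, 2:57, 3:46, 4:39, 5:54, 6:83, 7:82, 8:23, 9:73, 10:27.
Giant-step multiplier: 59^(-11) ≡ 59^(106-11) = 59^95 ≡ 98 (mod 107).
Giant steps γ_i = 22·98^i mod 107: γ_0=22, γ_1=16, γ_2=70, γ_3=12, γ_4=106, γ_5=9, γ_6=26, γ_7=87, γ_8=73 (in table at j=9).
x = i·n + j = 8·11 + 9 = 97.
Check: 59^97 ≡ 22 (mod 107).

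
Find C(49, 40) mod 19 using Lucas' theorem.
17

Using Lucas' theorem:
Write n=49 and k=40 in base 19:
n in base 19: [2, 11]
k in base 19: [2, 2]
C(49,40) mod 19 = ∏ C(n_i, k_i) mod 19
Digit binomials (mod 19): C(2,2) = 1; C(11,2) = 55 ≡ 17
Product: 1 × 17 = 17 ≡ 17 (mod 19)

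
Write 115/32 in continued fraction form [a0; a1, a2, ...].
[3; 1, 1, 2, 6]

Euclidean algorithm steps:
115 = 3 × 32 + 19
32 = 1 × 19 + 13
19 = 1 × 13 + 6
13 = 2 × 6 + 1
6 = 6 × 1 + 0
Continued fraction: [3; 1, 1, 2, 6]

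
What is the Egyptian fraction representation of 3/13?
1/5 + 1/33 + 1/2145

Greedy algorithm:
3/13: ceiling(13/3) = 5, use 1/5
2/65: ceiling(65/2) = 33, use 1/33
1/2145: ceiling(2145/1) = 2145, use 1/2145
Result: 3/13 = 1/5 + 1/33 + 1/2145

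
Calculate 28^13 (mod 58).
28

Repeated squaring. Binary of 13 = 1101.
28^1 ≡ 28 (mod 58); 28^2 ≡ 30 (mod 58); 28^4 ≡ 30 (mod 58); 28^8 ≡ 30 (mod 58)
28^13 = 28^1 × 28^4 × 28^8 ≡ 28 (mod 58)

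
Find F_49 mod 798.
43

Matrix identity: Q^n = [[F_(n+1), F_n], [F_n, F_(n-1)]] with Q = [[1,1],[1,0]].
n = 49 = 110001₂. Square-and-multiply, entries mod 798:
Q^1 = [[1,1],[1,0]]
Q^3 = (Q^1)²·Q = [[3,2],[2,1]]
Q^6 = (Q^3)² = [[13,8],[8,5]]
Q^12 = (Q^6)² = [[233,144],[144,89]]
Q^24 = (Q^12)² = [[13,84],[84,727]]
Q^49 = (Q^24)²·Q = [[757,43],[43,714]]
F_49 mod 798 = Q^49[0][1] = 43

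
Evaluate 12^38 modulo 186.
102

Repeated squaring. Binary of 38 = 100110.
12^1 ≡ 12 (mod 186); 12^2 ≡ 144 (mod 186); 12^4 ≡ 90 (mod 186); 12^8 ≡ 102 (mod 186); 12^16 ≡ 174 (mod 186); 12^32 ≡ 144 (mod 186)
12^38 = 12^2 × 12^4 × 12^32 ≡ 102 (mod 186)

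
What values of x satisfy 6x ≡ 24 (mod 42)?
x ≡ 4 (mod 7)

gcd(6, 42) = 6, which divides 24, so solutions exist.
Divide through by 6: x ≡ 4 (mod 7).
The coefficient of x is now 1, so x ≡ 4 (mod 7).
Check: 6 × 4 = 24 ≡ 24 (mod 42).
x ≡ 4 (mod 7), giving 6 solutions mod 42.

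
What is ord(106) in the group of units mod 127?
126

127 is prime, so ord(106) divides φ(127) = 126.
Divisors of 126: 1, 2, 3, 6, 7, 9, 14, 18, 21, 42, 63, 126.
Repeated squaring: 106^1 ≡ 106, 106^2 ≡ 60, 106^4 ≡ 44, 106^8 ≡ 31, 106^16 ≡ 72, 106^32 ≡ 104, 106^64 ≡ 21 (mod 127).
Test 106^d mod 127 for each divisor d in increasing order:
106^1 ≡ 106
106^2 ≡ 60
106^3 = 106^2·106^1 ≡ 10
106^6 = 106^4·106^2 ≡ 100
106^7 = 106^4·106^2·106^1 ≡ 59
106^9 = 106^8·106^1 ≡ 111
106^14 = 106^8·106^4·106^2 ≡ 52
106^18 = 106^16·106^2 ≡ 2
106^21 = 106^16·106^4·106^1 ≡ 20
106^42 = 106^32·106^8·106^2 ≡ 19
106^63 = 106^32·106^16·106^8·106^4·106^2·106^1 ≡ 126
106^126 = 106^64·106^32·106^16·106^8·106^4·106^2 ≡ 1  ← first divisor giving 1
The order is 126.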